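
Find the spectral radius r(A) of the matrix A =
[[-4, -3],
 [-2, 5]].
r(A) = (1 + sqrt(105))/2 ≈ 5.6235

The eigenvalues of A are the roots of its characteristic polynomial. With M = A (coefficients from the trace and determinant):
  p(λ) = det(λ I - M) = λ^2 - λ - 26.
For λ^2 - λ - 26 the discriminant is 105. It is nonnegative but not a perfect square, so the roots are real and irrational: λ = (1 ± sqrt(105))/2 ≈ 5.6235, -4.6235.
Thus the eigenvalues (to 4 decimals) are 5.6235 (modulus 5.6235); -4.6235 (modulus 4.6235). The spectral radius is the largest modulus: r(A) = (1 + sqrt(105))/2 ≈ 5.6235. (Cross-check: r(A) ≤ ||A||_2 ≈ 5.8549; equality holds whenever A is normal, though it can also hold for some non-normal A.)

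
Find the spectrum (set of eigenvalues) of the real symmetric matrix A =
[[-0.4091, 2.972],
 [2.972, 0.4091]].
sigma(A) ≈ {-3, 3}

A is real symmetric, so its spectrum consists of real eigenvalues. Expanding the characteristic polynomial of the displayed matrix gives
  det(λ I - A) = p(λ) = λ^2 + (0)λ + (-9).
Solving p(λ) = 0 yields eigenvalues ≈ -3, 3. (A is shown rounded to 4 decimals, so these recover the underlying integer eigenvalues to within that precision.)
Verification: the trace of A = 0 equals the sum of eigenvalues 0, and det(A) ≈ -9.0001 matches the eigenvalue product -9.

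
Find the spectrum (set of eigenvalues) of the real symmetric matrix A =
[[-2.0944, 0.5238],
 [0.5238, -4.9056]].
sigma(A) ≈ {-5, -2}

A is real symmetric, so its spectrum consists of real eigenvalues. Expanding the characteristic polynomial of the displayed matrix gives
  det(λ I - A) = p(λ) = λ^2 + (7)λ + (10).
Solving p(λ) = 0 yields eigenvalues ≈ -5, -2. (A is shown rounded to 4 decimals, so these recover the underlying integer eigenvalues to within that precision.)
Verification: the trace of A = -7 equals the sum of eigenvalues -7, and det(A) ≈ 9.9999 matches the eigenvalue product 10.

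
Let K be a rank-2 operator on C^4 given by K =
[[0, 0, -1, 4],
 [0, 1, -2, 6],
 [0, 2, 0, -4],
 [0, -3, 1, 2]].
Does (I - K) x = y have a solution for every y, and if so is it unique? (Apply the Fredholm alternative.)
(I - K) is invertible (det(I - K) = 26 ≠ 0), so for every y in C^4 the equation (I - K) x = y has a unique solution.

K has rank 2 and factors as K = U V^T = u1 v1^T + u2 v2^T with u1 = (1, 2, 0, -1), v1 = (0, 1, -1, 2), u2 = (-1, -1, 2, -2), v2 = (0, 1, 0, -2) (multiplying out reproduces the displayed K). The nonzero eigenvalues of U V^T coincide with those of the 2 x 2 matrix G = V^T U = [[v1·u1, v1·u2], [v2·u1, v2·u2]] = [[0, -7], [4, 3]], and by the Sylvester determinant identity det(I_4 - U V^T) = det(I_2 - V^T U) = det([[1, 7], [-4, -2]]) = (1)(-2) - (7)(-4) = 26. (Direct check: I - K =
[[1, 0, 1, -4],
 [0, 0, 2, -6],
 [0, -2, 1, 4],
 [0, 3, -1, -1]]
has determinant 26.) The finite-dimensional Fredholm alternative says: either (I - K) is invertible, or ker(I - K) ≠ {0} and then range(I - K) = ker((I - K)^*)^⊥, with dim ker(I - K) = dim ker((I - K)^*). Since det(I - K) ≠ 0, 1 is not an eigenvalue of K and ker(I - K) = {0}, so we are in the first case: for every y there is a unique x = (I - K)^(-1) y. (Explicitly, by the Woodbury identity, (I - U V^T)^(-1) = I + U (I_2 - G)^(-1) V^T.)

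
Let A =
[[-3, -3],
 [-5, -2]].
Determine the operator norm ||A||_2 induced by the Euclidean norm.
||A||_2 = sqrt((47 + sqrt(1885))/2) ≈ 6.7237 (= sqrt(largest eigenvalue of A^T A))

||A||_2 = sigma_max(A) = sqrt(lambda_max(A^T A)). Form the symmetric matrix M = A^T A =
[[34, 19],
 [19, 13]].
Its characteristic polynomial (trace, determinant of M give the coefficients) is
  p(λ) = det(λ I - M) = λ^2 - 47λ + 81.
For λ^2 - 47λ + 81 the discriminant is 1885. It is nonnegative but not a perfect square, so the roots are real and irrational: λ = (47 ± sqrt(1885))/2 ≈ 45.2083, 1.7917.
So the eigenvalues of A^T A are ≈ 1.7917, 45.2083 (all ≥ 0, as they must be for A^T A). The largest is λ_max = (47 + sqrt(1885))/2 ≈ 45.2083, hence ||A||_2 = sqrt(λ_max) = sqrt((47 + sqrt(1885))/2) ≈ 6.7237.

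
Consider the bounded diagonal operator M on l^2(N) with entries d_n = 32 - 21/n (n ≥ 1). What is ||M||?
||M|| = 32

For a diagonal operator on l^2 with entries d_n, ||M|| = sup_n |d_n|. Here d_1 = 11, d_2 = 43/2, ..., and d_n = 32 - 21/n increases monotonically toward 32. All terms lie in [11, 32), so |d_n| = d_n and the supremum is the limit 32, which is not attained by any individual d_n. Hence ||M|| = 32.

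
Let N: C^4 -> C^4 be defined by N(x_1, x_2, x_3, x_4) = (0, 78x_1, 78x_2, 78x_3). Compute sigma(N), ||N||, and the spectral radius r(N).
sigma(N) = {0}; ||N|| = 78; r(N) = 0. (N is nilpotent with N^4 = 0.)

On C^4, N is a strictly lower-triangular matrix with 78 on the subdiagonal and zeros elsewhere, so its characteristic polynomial is lambda^4 and every eigenvalue is 0: sigma(N) = {0}. For the operator norm, N e_i = 78e_{i+1} for i = 1, ..., 3 and N e_4 = 0, so the singular values of N are 78 (with multiplicity 3) and 0; hence ||N|| = 78. The spectral radius r(N) = max|lambda| = 0. Note ||N|| > r(N) — characteristic of non-normal nilpotent operators. Indeed N^4 = 0.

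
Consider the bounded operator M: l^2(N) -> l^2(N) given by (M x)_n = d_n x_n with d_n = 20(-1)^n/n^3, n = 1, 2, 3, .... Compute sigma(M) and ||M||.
sigma(M) = {20(-1)^n/n^3 : n ≥ 1} ∪ {0}; ||M|| = 20

A bounded diagonal operator on l^2 with diagonal entries d_n has spectrum equal to the closure of {d_n : n ≥ 1}: every d_n is an eigenvalue (with eigenvector e_n), so {d_n} ⊂ sigma(M); the spectrum is closed, so its closure is too; and for lambda not in the closure, (M - lambda I) has bounded inverse (the diagonal entries 1/(d_n - lambda) are bounded). For our sequence d_n = 20(-1)^n/n^3, n = 1, 2, 3, ...:
  - {d_n} = {20(-1)^n/n^3 : n ≥ 1}; the only limit point is 0
  - closure = {20(-1)^n/n^3 : n ≥ 1} ∪ {0}
For the norm: a diagonal operator has ||M|| = sup_n |d_n|. Here |d_n| = 20/n^3 is decreasing, so sup_n |d_n| = |d_1| = 20. So ||M|| = 20.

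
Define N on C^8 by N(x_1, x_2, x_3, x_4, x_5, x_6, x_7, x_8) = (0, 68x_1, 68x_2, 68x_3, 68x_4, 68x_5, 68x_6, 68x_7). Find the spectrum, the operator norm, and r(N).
sigma(N) = {0}; ||N|| = 68; r(N) = 0. (N is nilpotent with N^8 = 0.)

On C^8, N is a strictly lower-triangular matrix with 68 on the subdiagonal and zeros elsewhere, so its characteristic polynomial is lambda^8 and every eigenvalue is 0: sigma(N) = {0}. For the operator norm, N e_i = 68e_{i+1} for i = 1, ..., 7 and N e_8 = 0, so the singular values of N are 68 (with multiplicity 7) and 0; hence ||N|| = 68. The spectral radius r(N) = max|lambda| = 0. Note ||N|| > r(N) — characteristic of non-normal nilpotent operators. Indeed N^8 = 0.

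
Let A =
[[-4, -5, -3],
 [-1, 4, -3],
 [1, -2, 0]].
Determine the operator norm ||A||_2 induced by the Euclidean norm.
||A||_2 ≈ 7.3017 (= sqrt(largest eigenvalue of A^T A))

||A||_2 = sigma_max(A) = sqrt(lambda_max(A^T A)). Form the symmetric matrix M = A^T A =
[[18, 14, 15],
 [14, 45, 3],
 [15, 3, 18]].
Its characteristic polynomial (trace, sum of principal 2x2 minors, determinant of M give the coefficients) is
  p(λ) = det(λ I - M) = λ^3 - 81λ^2 + 1514λ - 2025.
No integer candidate from the rational root theorem (±divisors of 2025) is a root, so the roots are irrational. The cubic discriminant is Δ = 1212179305 > 0, so there are three distinct real roots. p(1) = -591 and p(2) = 687 have opposite signs, so a root lies in (1, 2); Newton's method refines it to λ ≈ 1.4476. p(26) = 159 and p(27) = -513 have opposite signs, so a root lies in (26, 27); Newton's method refines it to λ ≈ 26.2371. p(53) = -435 and p(54) = 999 have opposite signs, so a root lies in (53, 54); Newton's method refines it to λ ≈ 53.3153. Check (Vieta): the three roots sum to 81, matching tr M = 81.
So the eigenvalues of A^T A are ≈ 1.4476, 26.2371, 53.3153 (all ≥ 0, as they must be for A^T A). The largest is λ_max ≈ 53.3153, hence ||A||_2 = sqrt(λ_max) ≈ 7.3017.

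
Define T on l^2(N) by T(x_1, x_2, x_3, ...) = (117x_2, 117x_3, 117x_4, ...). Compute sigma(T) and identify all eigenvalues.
sigma(T) = closed disk {z in C : |z| ≤ 117}; sigma_p(T) = open disk {z in C : |z| < 117}

Note T = 117·V where V is the unit left shift (V x)_k = x_{k+1}; so sigma(T) = 117·sigma(V) and ||T|| = 117||V||. ||T x||^2 = 13689sum_{k≥2} |x_k|^2 ≤ 13689||x||^2, with equality on {x : x_1 = 0}, so ||T|| = 117. For any lambda with |lambda| < 117, set r = lambda/117 (|r| < 1); the vector x = (1, r, r^2, ...) is in l^2 and satisfies T x = 117(r, r^2, ...) = lambda x, so lambda is an eigenvalue. On the boundary |lambda| = 117 the geometric series diverges, so no l^2 eigenvector exists, but these lambda lie in the approximate point spectrum. Hence sigma(T) is the closed disk of radius 117 and sigma_p(T) is the open disk.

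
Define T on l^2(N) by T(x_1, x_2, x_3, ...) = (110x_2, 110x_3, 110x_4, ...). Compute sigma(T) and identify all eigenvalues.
sigma(T) = closed disk {z in C : |z| ≤ 110}; sigma_p(T) = open disk {z in C : |z| < 110}

Note T = 110·V where V is the unit left shift (V x)_k = x_{k+1}; so sigma(T) = 110·sigma(V) and ||T|| = 110||V||. ||T x||^2 = 12100sum_{k≥2} |x_k|^2 ≤ 12100||x||^2, with equality on {x : x_1 = 0}, so ||T|| = 110. For any lambda with |lambda| < 110, set r = lambda/110 (|r| < 1); the vector x = (1, r, r^2, ...) is in l^2 and satisfies T x = 110(r, r^2, ...) = lambda x, so lambda is an eigenvalue. On the boundary |lambda| = 110 the geometric series diverges, so no l^2 eigenvector exists, but these lambda lie in the approximate point spectrum. Hence sigma(T) is the closed disk of radius 110 and sigma_p(T) is the open disk.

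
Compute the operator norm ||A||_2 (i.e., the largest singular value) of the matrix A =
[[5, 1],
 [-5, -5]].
||A||_2 = sqrt((76 + sqrt(4176))/2) ≈ 8.3852 (= sqrt(largest eigenvalue of A^T A))

||A||_2 = sigma_max(A) = sqrt(lambda_max(A^T A)). Form the symmetric matrix M = A^T A =
[[50, 30],
 [30, 26]].
Its characteristic polynomial (trace, determinant of M give the coefficients) is
  p(λ) = det(λ I - M) = λ^2 - 76λ + 400.
For λ^2 - 76λ + 400 the discriminant is 4176. It is nonnegative but not a perfect square, so the roots are real and irrational: λ = (76 ± sqrt(4176))/2 ≈ 70.311, 5.689.
So the eigenvalues of A^T A are ≈ 5.689, 70.311 (all ≥ 0, as they must be for A^T A). The largest is λ_max = (76 + sqrt(4176))/2 ≈ 70.311, hence ||A||_2 = sqrt(λ_max) = sqrt((76 + sqrt(4176))/2) ≈ 8.3852.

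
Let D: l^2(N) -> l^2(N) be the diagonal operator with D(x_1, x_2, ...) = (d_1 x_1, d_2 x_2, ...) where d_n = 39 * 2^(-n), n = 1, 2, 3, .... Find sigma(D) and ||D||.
sigma(D) = {39 * 2^(-n) : n ≥ 1} ∪ {0}; ||D|| = 39/2

A bounded diagonal operator on l^2 with diagonal entries d_n has spectrum equal to the closure of {d_n : n ≥ 1}: every d_n is an eigenvalue (with eigenvector e_n), so {d_n} ⊂ sigma(D); the spectrum is closed, so its closure is too; and for lambda not in the closure, (D - lambda I) has bounded inverse (the diagonal entries 1/(d_n - lambda) are bounded). For our sequence d_n = 39 * 2^(-n), n = 1, 2, 3, ...:
  - {d_n} = {39 * 2^(-n) : n ≥ 1}; the only limit point is 0
  - closure = {39 * 2^(-n) : n ≥ 1} ∪ {0}
For the norm: a diagonal operator has ||D|| = sup_n |d_n|. Here d_n = 39 * 2^(-n) is positive and decreasing, so sup_n |d_n| = d_1 = 39/2. So ||D|| = 39/2.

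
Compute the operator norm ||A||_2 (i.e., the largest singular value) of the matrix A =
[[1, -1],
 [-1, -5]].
||A||_2 = sqrt((28 + sqrt(640))/2) ≈ 5.1623 (= sqrt(largest eigenvalue of A^T A))

||A||_2 = sigma_max(A) = sqrt(lambda_max(A^T A)). Form the symmetric matrix M = A^T A =
[[2, 4],
 [4, 26]].
Its characteristic polynomial (trace, determinant of M give the coefficients) is
  p(λ) = det(λ I - M) = λ^2 - 28λ + 36.
For λ^2 - 28λ + 36 the discriminant is 640. It is nonnegative but not a perfect square, so the roots are real and irrational: λ = (28 ± sqrt(640))/2 ≈ 26.6491, 1.3509.
So the eigenvalues of A^T A are ≈ 1.3509, 26.6491 (all ≥ 0, as they must be for A^T A). The largest is λ_max = (28 + sqrt(640))/2 ≈ 26.6491, hence ||A||_2 = sqrt(λ_max) = sqrt((28 + sqrt(640))/2) ≈ 5.1623.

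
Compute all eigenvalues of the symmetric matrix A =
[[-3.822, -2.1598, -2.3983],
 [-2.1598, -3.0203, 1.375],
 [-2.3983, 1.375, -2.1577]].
sigma(A) ≈ {-6, -4, 1}

A is real symmetric, so its spectrum consists of real eigenvalues. Expanding the characteristic polynomial of the displayed matrix gives
  det(λ I - A) = p(λ) = λ^3 + (9)λ^2 + (14)λ + (-24).
Solving p(λ) = 0 yields eigenvalues ≈ -6, -4, 1. (A is shown rounded to 4 decimals, so these recover the underlying integer eigenvalues to within that precision.)
Verification: the trace of A = -9 equals the sum of eigenvalues -9, and det(A) ≈ 24.0003 matches the eigenvalue product 24.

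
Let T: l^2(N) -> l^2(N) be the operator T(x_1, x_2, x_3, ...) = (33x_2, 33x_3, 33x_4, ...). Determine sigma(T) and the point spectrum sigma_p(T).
sigma(T) = closed disk {z in C : |z| ≤ 33}; sigma_p(T) = open disk {z in C : |z| < 33}

Note T = 33·V where V is the unit left shift (V x)_k = x_{k+1}; so sigma(T) = 33·sigma(V) and ||T|| = 33||V||. ||T x||^2 = 1089sum_{k≥2} |x_k|^2 ≤ 1089||x||^2, with equality on {x : x_1 = 0}, so ||T|| = 33. For any lambda with |lambda| < 33, set r = lambda/33 (|r| < 1); the vector x = (1, r, r^2, ...) is in l^2 and satisfies T x = 33(r, r^2, ...) = lambda x, so lambda is an eigenvalue. On the boundary |lambda| = 33 the geometric series diverges, so no l^2 eigenvector exists, but these lambda lie in the approximate point spectrum. Hence sigma(T) is the closed disk of radius 33 and sigma_p(T) is the open disk.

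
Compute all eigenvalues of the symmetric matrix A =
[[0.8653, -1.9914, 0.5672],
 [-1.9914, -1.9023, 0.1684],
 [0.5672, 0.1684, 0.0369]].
sigma(A) ≈ {-3, 0, 2}

A is real symmetric, so its spectrum consists of real eigenvalues. Expanding the characteristic polynomial of the displayed matrix gives
  det(λ I - A) = p(λ) = λ^3 + (1)λ^2 + (-6)λ + (0).
Solving p(λ) = 0 yields eigenvalues ≈ -3, 0, 2. (A is shown rounded to 4 decimals, so these recover the underlying integer eigenvalues to within that precision.)
Verification: the trace of A = -1 equals the sum of eigenvalues -1, and det(A) ≈ -0.0000 matches the eigenvalue product 0.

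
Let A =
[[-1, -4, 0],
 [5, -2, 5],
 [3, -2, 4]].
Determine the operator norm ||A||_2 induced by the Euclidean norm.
||A||_2 ≈ 9.1045 (= sqrt(largest eigenvalue of A^T A))

||A||_2 = sigma_max(A) = sqrt(lambda_max(A^T A)). Form the symmetric matrix M = A^T A =
[[35, -12, 37],
 [-12, 24, -18],
 [37, -18, 41]].
Its characteristic polynomial (trace, sum of principal 2x2 minors, determinant of M give the coefficients) is
  p(λ) = det(λ I - M) = λ^3 - 100λ^2 + 1422λ - 324.
No integer candidate from the rational root theorem (±divisors of 324) is a root, so the roots are irrational. The cubic discriminant is Δ = 8249702256 > 0, so there are three distinct real roots. p(0) = -324 and p(1) = 999 have opposite signs, so a root lies in (0, 1); Newton's method refines it to λ ≈ 0.2316. p(16) = 924 and p(17) = -137 have opposite signs, so a root lies in (16, 17); Newton's method refines it to λ ≈ 16.876. p(82) = -4752 and p(83) = 589 have opposite signs, so a root lies in (82, 83); Newton's method refines it to λ ≈ 82.8924. Check (Vieta): the three roots sum to 100, matching tr M = 100.
So the eigenvalues of A^T A are ≈ 0.2316, 16.876, 82.8924 (all ≥ 0, as they must be for A^T A). The largest is λ_max ≈ 82.8924, hence ||A||_2 = sqrt(λ_max) ≈ 9.1045.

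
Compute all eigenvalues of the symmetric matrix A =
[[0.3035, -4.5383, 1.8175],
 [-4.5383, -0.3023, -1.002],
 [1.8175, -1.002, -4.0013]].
sigma(A) ≈ {-5, -4, 5}

A is real symmetric, so its spectrum consists of real eigenvalues. Expanding the characteristic polynomial of the displayed matrix gives
  det(λ I - A) = p(λ) = λ^3 + (4)λ^2 + (-25)λ + (-100.0021).
Solving p(λ) = 0 yields eigenvalues ≈ -5, -4, 5. (A is shown rounded to 4 decimals, so these recover the underlying integer eigenvalues to within that precision.)
Verification: the trace of A = -4 equals the sum of eigenvalues -4, and det(A) ≈ 100.0021 matches the eigenvalue product 100.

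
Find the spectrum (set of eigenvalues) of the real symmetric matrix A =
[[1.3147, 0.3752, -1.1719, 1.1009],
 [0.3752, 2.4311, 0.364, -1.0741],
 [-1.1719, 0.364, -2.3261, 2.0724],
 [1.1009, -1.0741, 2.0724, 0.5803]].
sigma(A) ≈ {-4, 1, 2, 3}

A is real symmetric, so its spectrum consists of real eigenvalues. Expanding the characteristic polynomial of the displayed matrix gives
  det(λ I - A) = p(λ) = λ^4 + (-2)λ^3 + (-13)λ^2 + (38)λ + (-24).
Solving p(λ) = 0 yields eigenvalues ≈ -4, 1, 2, 3. (A is shown rounded to 4 decimals, so these recover the underlying integer eigenvalues to within that precision.)
Verification: the trace of A = 2 equals the sum of eigenvalues 2, and det(A) ≈ -24.0002 matches the eigenvalue product -24.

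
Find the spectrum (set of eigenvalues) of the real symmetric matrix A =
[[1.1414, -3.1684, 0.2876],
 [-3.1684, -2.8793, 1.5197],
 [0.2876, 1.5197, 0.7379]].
sigma(A) ≈ {-5, 1, 3}

A is real symmetric, so its spectrum consists of real eigenvalues. Expanding the characteristic polynomial of the displayed matrix gives
  det(λ I - A) = p(λ) = λ^3 + (1)λ^2 + (-17)λ + (15).
Solving p(λ) = 0 yields eigenvalues ≈ -5, 1, 3. (A is shown rounded to 4 decimals, so these recover the underlying integer eigenvalues to within that precision.)
Verification: the trace of A = -1 equals the sum of eigenvalues -1, and det(A) ≈ -15.0001 matches the eigenvalue product -15.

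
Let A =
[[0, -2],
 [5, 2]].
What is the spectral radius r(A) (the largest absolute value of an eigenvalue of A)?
r(A) = sqrt(10) ≈ 3.1623

The eigenvalues of A are the roots of its characteristic polynomial. With M = A (coefficients from the trace and determinant):
  p(λ) = det(λ I - M) = λ^2 - 2λ + 10.
For λ^2 - 2λ + 10 the discriminant is -36. It is negative, so the roots are the complex-conjugate pair λ = 1 ± (sqrt(36)/2) i ≈ 1 ± 3i. For a conjugate pair the product of the roots equals the constant term, so |λ|^2 = 10 and |λ| = sqrt(10) ≈ 3.1623.
Thus the eigenvalues (to 4 decimals) are 1 ± 3i (modulus 3.1623). The spectral radius is the largest modulus: r(A) = sqrt(10) ≈ 3.1623. (Cross-check: r(A) ≤ ||A||_2 ≈ 5.4428; equality holds whenever A is normal, though it can also hold for some non-normal A.)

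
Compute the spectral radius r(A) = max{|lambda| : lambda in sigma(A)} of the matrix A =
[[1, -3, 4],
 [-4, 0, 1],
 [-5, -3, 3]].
r(A) ≈ 3.2653

The eigenvalues of A are the roots of its characteristic polynomial. With M = A (coefficients from the trace, the sum of principal 2x2 minors, and det A):
  p(λ) = det(λ I - M) = λ^3 - 4λ^2 + 14λ - 30.
No integer candidate from the rational root theorem (±divisors of 30) is a root, so the roots are irrational. The cubic discriminant is Δ = -9580 < 0, so there is one real root and a complex-conjugate pair. p(2) = -10 and p(3) = 3 have opposite signs, so a root lies in (2, 3); Newton's method refines it to λ ≈ 2.8137. Dividing out (λ - (2.8137)) leaves approximately λ^2 - 1.1863λ + 10.6621. For λ^2 - 1.1863λ + 10.6621 the discriminant is -41.2411. It is negative, so the remaining roots are the complex-conjugate pair λ ≈ 0.5931 ± 3.211i. Their product equals the constant term, so |λ|^2 ≈ 10.6621 and |λ| ≈ 3.2653.
Thus the eigenvalues (to 4 decimals) are 2.8137 (modulus 2.8137); 0.5931 ± 3.211i (modulus 3.2653). The spectral radius is the largest modulus: r(A) ≈ 3.2653. (Cross-check: r(A) ≤ ||A||_2 ≈ 7.8682; equality holds whenever A is normal, though it can also hold for some non-normal A.)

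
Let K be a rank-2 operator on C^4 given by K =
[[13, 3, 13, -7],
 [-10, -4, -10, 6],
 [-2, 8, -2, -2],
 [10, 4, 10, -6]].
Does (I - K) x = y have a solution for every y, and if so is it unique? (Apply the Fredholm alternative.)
(I - K) is invertible (det(I - K) = 90 ≠ 0), so for every y in C^4 the equation (I - K) x = y has a unique solution.

K has rank 2 and factors as K = U V^T = u1 v1^T + u2 v2^T with u1 = (-2, 2, -2, -2), v1 = (-2, -3, -2, 2), u2 = (-3, 2, 2, -2), v2 = (-3, 1, -3, 1) (multiplying out reproduces the displayed K). The nonzero eigenvalues of U V^T coincide with those of the 2 x 2 matrix G = V^T U = [[v1·u1, v1·u2], [v2·u1, v2·u2]] = [[-2, -8], [12, 3]], and by the Sylvester determinant identity det(I_4 - U V^T) = det(I_2 - V^T U) = det([[3, 8], [-12, -2]]) = (3)(-2) - (8)(-12) = 90. (Direct check: I - K =
[[-12, -3, -13, 7],
 [10, 5, 10, -6],
 [2, -8, 3, 2],
 [-10, -4, -10, 7]]
has determinant 90.) The finite-dimensional Fredholm alternative says: either (I - K) is invertible, or ker(I - K) ≠ {0} and then range(I - K) = ker((I - K)^*)^⊥, with dim ker(I - K) = dim ker((I - K)^*). Since det(I - K) ≠ 0, 1 is not an eigenvalue of K and ker(I - K) = {0}, so we are in the first case: for every y there is a unique x = (I - K)^(-1) y. (Explicitly, by the Woodbury identity, (I - U V^T)^(-1) = I + U (I_2 - G)^(-1) V^T.)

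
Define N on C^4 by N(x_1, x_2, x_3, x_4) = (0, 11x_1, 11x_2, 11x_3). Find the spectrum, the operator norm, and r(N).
sigma(N) = {0}; ||N|| = 11; r(N) = 0. (N is nilpotent with N^4 = 0.)

On C^4, N is a strictly lower-triangular matrix with 11 on the subdiagonal and zeros elsewhere, so its characteristic polynomial is lambda^4 and every eigenvalue is 0: sigma(N) = {0}. For the operator norm, N e_i = 11e_{i+1} for i = 1, ..., 3 and N e_4 = 0, so the singular values of N are 11 (with multiplicity 3) and 0; hence ||N|| = 11. The spectral radius r(N) = max|lambda| = 0. Note ||N|| > r(N) — characteristic of non-normal nilpotent operators. Indeed N^4 = 0.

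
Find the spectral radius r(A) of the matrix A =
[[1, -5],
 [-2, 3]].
r(A) = (4 + sqrt(44))/2 ≈ 5.3166

The eigenvalues of A are the roots of its characteristic polynomial. With M = A (coefficients from the trace and determinant):
  p(λ) = det(λ I - M) = λ^2 - 4λ - 7.
For λ^2 - 4λ - 7 the discriminant is 44. It is nonnegative but not a perfect square, so the roots are real and irrational: λ = (4 ± sqrt(44))/2 ≈ 5.3166, -1.3166.
Thus the eigenvalues (to 4 decimals) are 5.3166 (modulus 5.3166); -1.3166 (modulus 1.3166). The spectral radius is the largest modulus: r(A) = (4 + sqrt(44))/2 ≈ 5.3166. (Cross-check: r(A) ≤ ||A||_2 ≈ 6.1401; equality holds whenever A is normal, though it can also hold for some non-normal A.)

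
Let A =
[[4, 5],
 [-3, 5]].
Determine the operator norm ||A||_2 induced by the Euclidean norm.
||A||_2 = sqrt((75 + sqrt(725))/2) ≈ 7.1388 (= sqrt(largest eigenvalue of A^T A))

||A||_2 = sigma_max(A) = sqrt(lambda_max(A^T A)). Form the symmetric matrix M = A^T A =
[[25, 5],
 [5, 50]].
Its characteristic polynomial (trace, determinant of M give the coefficients) is
  p(λ) = det(λ I - M) = λ^2 - 75λ + 1225.
For λ^2 - 75λ + 1225 the discriminant is 725. It is nonnegative but not a perfect square, so the roots are real and irrational: λ = (75 ± sqrt(725))/2 ≈ 50.9629, 24.0371.
So the eigenvalues of A^T A are ≈ 24.0371, 50.9629 (all ≥ 0, as they must be for A^T A). The largest is λ_max = (75 + sqrt(725))/2 ≈ 50.9629, hence ||A||_2 = sqrt(λ_max) = sqrt((75 + sqrt(725))/2) ≈ 7.1388.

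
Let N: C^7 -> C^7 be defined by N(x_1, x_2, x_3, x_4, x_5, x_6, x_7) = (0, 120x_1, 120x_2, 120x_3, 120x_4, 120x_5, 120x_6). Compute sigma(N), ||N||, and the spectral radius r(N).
sigma(N) = {0}; ||N|| = 120; r(N) = 0. (N is nilpotent with N^7 = 0.)

On C^7, N is a strictly lower-triangular matrix with 120 on the subdiagonal and zeros elsewhere, so its characteristic polynomial is lambda^7 and every eigenvalue is 0: sigma(N) = {0}. For the operator norm, N e_i = 120e_{i+1} for i = 1, ..., 6 and N e_7 = 0, so the singular values of N are 120 (with multiplicity 6) and 0; hence ||N|| = 120. The spectral radius r(N) = max|lambda| = 0. Note ||N|| > r(N) — characteristic of non-normal nilpotent operators. Indeed N^7 = 0.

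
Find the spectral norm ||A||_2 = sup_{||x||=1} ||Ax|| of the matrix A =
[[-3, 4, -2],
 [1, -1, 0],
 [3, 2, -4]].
||A||_2 ≈ 6.0462 (= sqrt(largest eigenvalue of A^T A))

||A||_2 = sigma_max(A) = sqrt(lambda_max(A^T A)). Form the symmetric matrix M = A^T A =
[[19, -7, -6],
 [-7, 21, -16],
 [-6, -16, 20]].
Its characteristic polynomial (trace, sum of principal 2x2 minors, determinant of M give the coefficients) is
  p(λ) = det(λ I - M) = λ^3 - 60λ^2 + 858λ - 36.
No integer candidate from the rational root theorem (±divisors of 36) is a root, so the roots are irrational. The cubic discriminant is Δ = 125895600 > 0, so there are three distinct real roots. p(0) = -36 and p(1) = 763 have opposite signs, so a root lies in (0, 1); Newton's method refines it to λ ≈ 0.0421. p(23) = 125 and p(24) = -180 have opposite signs, so a root lies in (23, 24); Newton's method refines it to λ ≈ 23.4016. p(36) = -252 and p(37) = 223 have opposite signs, so a root lies in (36, 37); Newton's method refines it to λ ≈ 36.5563. Check (Vieta): the three roots sum to 60, matching tr M = 60.
So the eigenvalues of A^T A are ≈ 0.0421, 23.4016, 36.5563 (all ≥ 0, as they must be for A^T A). The largest is λ_max ≈ 36.5563, hence ||A||_2 = sqrt(λ_max) ≈ 6.0462.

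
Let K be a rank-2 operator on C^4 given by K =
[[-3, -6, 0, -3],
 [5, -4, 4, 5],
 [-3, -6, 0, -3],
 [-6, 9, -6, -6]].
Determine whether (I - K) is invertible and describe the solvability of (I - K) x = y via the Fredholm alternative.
(I - K) is invertible (det(I - K) = 41 ≠ 0), so for every y in C^4 the equation (I - K) x = y has a unique solution.

K has rank 2 and factors as K = U V^T = u1 v1^T + u2 v2^T with u1 = (-3, -1, -3, 3), v1 = (-2, 3, -2, -2), u2 = (-3, 1, -3, 0), v2 = (3, -1, 2, 3) (multiplying out reproduces the displayed K). The nonzero eigenvalues of U V^T coincide with those of the 2 x 2 matrix G = V^T U = [[v1·u1, v1·u2], [v2·u1, v2·u2]] = [[3, 15], [-5, -16]], and by the Sylvester determinant identity det(I_4 - U V^T) = det(I_2 - V^T U) = det([[-2, -15], [5, 17]]) = (-2)(17) - (-15)(5) = 41. (Direct check: I - K =
[[4, 6, 0, 3],
 [-5, 5, -4, -5],
 [3, 6, 1, 3],
 [6, -9, 6, 7]]
has determinant 41.) The finite-dimensional Fredholm alternative says: either (I - K) is invertible, or ker(I - K) ≠ {0} and then range(I - K) = ker((I - K)^*)^⊥, with dim ker(I - K) = dim ker((I - K)^*). Since det(I - K) ≠ 0, 1 is not an eigenvalue of K and ker(I - K) = {0}, so we are in the first case: for every y there is a unique x = (I - K)^(-1) y. (Explicitly, by the Woodbury identity, (I - U V^T)^(-1) = I + U (I_2 - G)^(-1) V^T.)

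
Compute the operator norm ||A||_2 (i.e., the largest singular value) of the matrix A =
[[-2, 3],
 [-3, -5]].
||A||_2 = sqrt((47 + sqrt(765))/2) ≈ 6.1098 (= sqrt(largest eigenvalue of A^T A))

||A||_2 = sigma_max(A) = sqrt(lambda_max(A^T A)). Form the symmetric matrix M = A^T A =
[[13, 9],
 [9, 34]].
Its characteristic polynomial (trace, determinant of M give the coefficients) is
  p(λ) = det(λ I - M) = λ^2 - 47λ + 361.
For λ^2 - 47λ + 361 the discriminant is 765. It is nonnegative but not a perfect square, so the roots are real and irrational: λ = (47 ± sqrt(765))/2 ≈ 37.3293, 9.6707.
So the eigenvalues of A^T A are ≈ 9.6707, 37.3293 (all ≥ 0, as they must be for A^T A). The largest is λ_max = (47 + sqrt(765))/2 ≈ 37.3293, hence ||A||_2 = sqrt(λ_max) = sqrt((47 + sqrt(765))/2) ≈ 6.1098.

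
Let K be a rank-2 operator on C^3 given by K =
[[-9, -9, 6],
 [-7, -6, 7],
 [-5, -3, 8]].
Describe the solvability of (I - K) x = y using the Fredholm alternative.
(I - K) is invertible (det(I - K) = -70 ≠ 0), so for every y in C^3 the equation (I - K) x = y has a unique solution.

K has rank 2 and factors as K = U V^T = u1 v1^T + u2 v2^T with u1 = (0, 1, 2), v1 = (-1, 0, 3), u2 = (3, 2, 1), v2 = (-3, -3, 2) (multiplying out reproduces the displayed K). The nonzero eigenvalues of U V^T coincide with those of the 2 x 2 matrix G = V^T U = [[v1·u1, v1·u2], [v2·u1, v2·u2]] = [[6, 0], [1, -13]], and by the Sylvester determinant identity det(I_3 - U V^T) = det(I_2 - V^T U) = det([[-5, 0], [-1, 14]]) = (-5)(14) - (0)(-1) = -70. (Direct check: I - K =
[[10, 9, -6],
 [7, 7, -7],
 [5, 3, -7]]
has determinant -70.) The finite-dimensional Fredholm alternative says: either (I - K) is invertible, or ker(I - K) ≠ {0} and then range(I - K) = ker((I - K)^*)^⊥, with dim ker(I - K) = dim ker((I - K)^*). Since det(I - K) ≠ 0, 1 is not an eigenvalue of K and ker(I - K) = {0}, so we are in the first case: for every y there is a unique x = (I - K)^(-1) y. (Explicitly, by the Woodbury identity, (I - U V^T)^(-1) = I + U (I_2 - G)^(-1) V^T.)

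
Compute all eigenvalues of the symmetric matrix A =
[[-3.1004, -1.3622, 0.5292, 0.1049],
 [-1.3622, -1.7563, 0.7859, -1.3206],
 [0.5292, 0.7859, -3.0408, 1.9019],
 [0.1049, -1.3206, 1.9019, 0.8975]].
sigma(A) ≈ {-5, -3, -1, 2}

A is real symmetric, so its spectrum consists of real eigenvalues. Expanding the characteristic polynomial of the displayed matrix gives
  det(λ I - A) = p(λ) = λ^4 + (7)λ^3 + (5)λ^2 + (-31)λ + (-30).
Solving p(λ) = 0 yields eigenvalues ≈ -5, -3, -1, 2. (A is shown rounded to 4 decimals, so these recover the underlying integer eigenvalues to within that precision.)
Verification: the trace of A = -7 equals the sum of eigenvalues -7, and det(A) ≈ -30.0008 matches the eigenvalue product -30.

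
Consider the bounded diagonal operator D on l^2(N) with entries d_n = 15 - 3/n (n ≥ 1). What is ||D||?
||D|| = 15

For a diagonal operator on l^2 with entries d_n, ||D|| = sup_n |d_n|. Here d_1 = 12, d_2 = 27/2, ..., and d_n = 15 - 3/n increases monotonically toward 15. All terms lie in [12, 15), so |d_n| = d_n and the supremum is the limit 15, which is not attained by any individual d_n. Hence ||D|| = 15.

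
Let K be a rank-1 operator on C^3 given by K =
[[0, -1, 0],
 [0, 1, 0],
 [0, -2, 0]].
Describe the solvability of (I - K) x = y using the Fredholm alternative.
(I - K) is singular (det(I - K) = 0, i.e. 1 ∈ sigma(K)). (I - K) x = y is solvable iff y ⊥ ker((I - K)^*) = span{(0, -1, 0)}, i.e. iff -y_2 = 0. When solvable, the solutions are x = y + c·(1, -1, 2), c arbitrary (ker(I - K) = span{(1, -1, 2)}, dimension 1).

K has rank 1, so it is an outer product K = u v^T: every row of K is a multiple of one row vector. Reading off the entries, u = (1, -1, 2) and v = (0, -1, 0) (row i of K equals u_i·v^T). A rank-one matrix u v^T satisfies K u = u (v·u) and kills the (2)-dimensional subspace v^⊥, so its characteristic polynomial is lambda^2 (lambda - v·u) with v·u = tr K = 1. Hence the eigenvalues of I - K are 1 (multiplicity 2) and 1 - (1) = 0, so det(I - K) = 0. (Direct check: I - K =
[[1, 1, 0],
 [0, 0, 0],
 [0, 2, 1]]
has determinant 0.) So 1 is an eigenvalue of K and (I - K) is not invertible. The finite-dimensional Fredholm alternative says: either (I - K) is invertible, or ker(I - K) ≠ {0} and then range(I - K) = ker((I - K)^*)^⊥, with dim ker(I - K) = dim ker((I - K)^*). We are in the second case, so we need both kernels. Kernel of I - K: (I - K) u = u - u (v·u) = u - u = 0, so ker(I - K) = span{u} = span{(1, -1, 2)} (it is exactly 1-dimensional because rank(I - K) = 2). Kernel of the adjoint: K is real, so (I - K)^* = I - K^T = I - v u^T, and (I - v u^T) v = v - v (u·v) = 0; hence ker((I - K)^*) = span{v} = span{(0, -1, 0)}. Therefore (I - K) x = y is solvable iff <y, v> = 0, i.e. iff -y_2 = 0. When this holds, K y = u (v·y) = 0, so (I - K) y = y and x = y is a particular solution; the full solution set is the line x = y + c·u = y + c·(1, -1, 2), c ∈ C.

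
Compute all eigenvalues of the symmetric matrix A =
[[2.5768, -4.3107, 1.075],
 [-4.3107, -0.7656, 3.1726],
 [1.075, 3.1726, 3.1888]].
sigma(A) ≈ {-5, 4, 6}

A is real symmetric, so its spectrum consists of real eigenvalues. Expanding the characteristic polynomial of the displayed matrix gives
  det(λ I - A) = p(λ) = λ^3 + (-5)λ^2 + (-26)λ + (120).
Solving p(λ) = 0 yields eigenvalues ≈ -5, 4, 6. (A is shown rounded to 4 decimals, so these recover the underlying integer eigenvalues to within that precision.)
Verification: the trace of A = 5 equals the sum of eigenvalues 5, and det(A) ≈ -120.0010 matches the eigenvalue product -120.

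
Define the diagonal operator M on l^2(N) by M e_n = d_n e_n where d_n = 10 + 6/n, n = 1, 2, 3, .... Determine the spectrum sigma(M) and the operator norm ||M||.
sigma(M) = {10 + 6/n : n ≥ 1} ∪ {10}; ||M|| = 16

A bounded diagonal operator on l^2 with diagonal entries d_n has spectrum equal to the closure of {d_n : n ≥ 1}: every d_n is an eigenvalue (with eigenvector e_n), so {d_n} ⊂ sigma(M); the spectrum is closed, so its closure is too; and for lambda not in the closure, (M - lambda I) has bounded inverse (the diagonal entries 1/(d_n - lambda) are bounded). For our sequence d_n = 10 + 6/n, n = 1, 2, 3, ...:
  - {d_n} = {10 + 6/n : n ≥ 1}; the only limit point is 10
  - closure = {10 + 6/n : n ≥ 1} ∪ {10}
For the norm: a diagonal operator has ||M|| = sup_n |d_n|. Here d_n = 10 + 6/n is positive and decreasing, so sup_n |d_n| = d_1 = 10 + 6 = 16. So ||M|| = 16.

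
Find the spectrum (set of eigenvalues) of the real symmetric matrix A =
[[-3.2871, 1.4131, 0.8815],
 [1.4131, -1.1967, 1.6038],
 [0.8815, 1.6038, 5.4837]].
sigma(A) ≈ {-4, -1, 6}

A is real symmetric, so its spectrum consists of real eigenvalues. Expanding the characteristic polynomial of the displayed matrix gives
  det(λ I - A) = p(λ) = λ^3 + (-1)λ^2 + (-26)λ + (-24.0014).
Solving p(λ) = 0 yields eigenvalues ≈ -4, -1, 6. (A is shown rounded to 4 decimals, so these recover the underlying integer eigenvalues to within that precision.)
Verification: the trace of A = 1 equals the sum of eigenvalues 1, and det(A) ≈ 24.0014 matches the eigenvalue product 24.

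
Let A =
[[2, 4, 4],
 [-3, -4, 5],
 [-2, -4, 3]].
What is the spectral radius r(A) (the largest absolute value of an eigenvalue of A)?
r(A) ≈ 5.1068

The eigenvalues of A are the roots of its characteristic polynomial. With M = A (coefficients from the trace, the sum of principal 2x2 minors, and det A):
  p(λ) = det(λ I - M) = λ^3 - λ^2 + 26λ - 28.
No integer candidate from the rational root theorem (±divisors of 28) is a root, so the roots are irrational. The cubic discriminant is Δ = -77804 < 0, so there is one real root and a complex-conjugate pair. p(1) = -2 and p(2) = 28 have opposite signs, so a root lies in (1, 2); Newton's method refines it to λ ≈ 1.0737. Dividing out (λ - (1.0737)) leaves approximately λ^2 + 0.0737λ + 26.0791. For λ^2 + 0.0737λ + 26.0791 the discriminant is -104.3109. It is negative, so the remaining roots are the complex-conjugate pair λ ≈ -0.0368 ± 5.1066i. Their product equals the constant term, so |λ|^2 ≈ 26.0791 and |λ| ≈ 5.1068.
Thus the eigenvalues (to 4 decimals) are 1.0737 (modulus 1.0737); -0.0368 ± 5.1066i (modulus 5.1068). The spectral radius is the largest modulus: r(A) ≈ 5.1068. (Cross-check: r(A) ≤ ||A||_2 ≈ 8.8842; equality holds whenever A is normal, though it can also hold for some non-normal A.)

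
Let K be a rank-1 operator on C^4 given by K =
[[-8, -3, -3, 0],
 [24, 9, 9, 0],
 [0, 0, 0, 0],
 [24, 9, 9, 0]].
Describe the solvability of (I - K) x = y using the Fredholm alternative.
(I - K) is singular (det(I - K) = 0, i.e. 1 ∈ sigma(K)). (I - K) x = y is solvable iff y ⊥ ker((I - K)^*) = span{(-8, -3, -3, 0)}, i.e. iff -8y_1 - 3y_2 - 3y_3 = 0. When solvable, the solutions are x = y + c·(1, -3, 0, -3), c arbitrary (ker(I - K) = span{(1, -3, 0, -3)}, dimension 1).

K has rank 1, so it is an outer product K = u v^T: every row of K is a multiple of one row vector. Reading off the entries, u = (1, -3, 0, -3) and v = (-8, -3, -3, 0) (row i of K equals u_i·v^T). A rank-one matrix u v^T satisfies K u = u (v·u) and kills the (3)-dimensional subspace v^⊥, so its characteristic polynomial is lambda^3 (lambda - v·u) with v·u = tr K = 1. Hence the eigenvalues of I - K are 1 (multiplicity 3) and 1 - (1) = 0, so det(I - K) = 0. (Direct check: I - K =
[[9, 3, 3, 0],
 [-24, -8, -9, 0],
 [0, 0, 1, 0],
 [-24, -9, -9, 1]]
has determinant 0.) So 1 is an eigenvalue of K and (I - K) is not invertible. The finite-dimensional Fredholm alternative says: either (I - K) is invertible, or ker(I - K) ≠ {0} and then range(I - K) = ker((I - K)^*)^⊥, with dim ker(I - K) = dim ker((I - K)^*). We are in the second case, so we need both kernels. Kernel of I - K: (I - K) u = u - u (v·u) = u - u = 0, so ker(I - K) = span{u} = span{(1, -3, 0, -3)} (it is exactly 1-dimensional because rank(I - K) = 3). Kernel of the adjoint: K is real, so (I - K)^* = I - K^T = I - v u^T, and (I - v u^T) v = v - v (u·v) = 0; hence ker((I - K)^*) = span{v} = span{(-8, -3, -3, 0)}. Therefore (I - K) x = y is solvable iff <y, v> = 0, i.e. iff -8y_1 - 3y_2 - 3y_3 = 0. When this holds, K y = u (v·y) = 0, so (I - K) y = y and x = y is a particular solution; the full solution set is the line x = y + c·u = y + c·(1, -3, 0, -3), c ∈ C.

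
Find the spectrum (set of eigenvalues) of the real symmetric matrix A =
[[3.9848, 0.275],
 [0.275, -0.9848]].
sigma(A) ≈ {-1, 4}

A is real symmetric, so its spectrum consists of real eigenvalues. Expanding the characteristic polynomial of the displayed matrix gives
  det(λ I - A) = p(λ) = λ^2 + (-3)λ + (-4).
Solving p(λ) = 0 yields eigenvalues ≈ -1, 4. (A is shown rounded to 4 decimals, so these recover the underlying integer eigenvalues to within that precision.)
Verification: the trace of A = 3 equals the sum of eigenvalues 3, and det(A) ≈ -3.9999 matches the eigenvalue product -4.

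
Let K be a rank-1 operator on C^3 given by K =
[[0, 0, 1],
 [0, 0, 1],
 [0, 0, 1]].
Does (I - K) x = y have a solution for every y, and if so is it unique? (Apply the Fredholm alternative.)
(I - K) is singular (det(I - K) = 0, i.e. 1 ∈ sigma(K)). (I - K) x = y is solvable iff y ⊥ ker((I - K)^*) = span{(0, 0, 1)}, i.e. iff y_3 = 0. When solvable, the solutions are x = y + c·(1, 1, 1), c arbitrary (ker(I - K) = span{(1, 1, 1)}, dimension 1).

K has rank 1, so it is an outer product K = u v^T: every row of K is a multiple of one row vector. Reading off the entries, u = (1, 1, 1) and v = (0, 0, 1) (row i of K equals u_i·v^T). A rank-one matrix u v^T satisfies K u = u (v·u) and kills the (2)-dimensional subspace v^⊥, so its characteristic polynomial is lambda^2 (lambda - v·u) with v·u = tr K = 1. Hence the eigenvalues of I - K are 1 (multiplicity 2) and 1 - (1) = 0, so det(I - K) = 0. (Direct check: I - K =
[[1, 0, -1],
 [0, 1, -1],
 [0, 0, 0]]
has determinant 0.) So 1 is an eigenvalue of K and (I - K) is not invertible. The finite-dimensional Fredholm alternative says: either (I - K) is invertible, or ker(I - K) ≠ {0} and then range(I - K) = ker((I - K)^*)^⊥, with dim ker(I - K) = dim ker((I - K)^*). We are in the second case, so we need both kernels. Kernel of I - K: (I - K) u = u - u (v·u) = u - u = 0, so ker(I - K) = span{u} = span{(1, 1, 1)} (it is exactly 1-dimensional because rank(I - K) = 2). Kernel of the adjoint: K is real, so (I - K)^* = I - K^T = I - v u^T, and (I - v u^T) v = v - v (u·v) = 0; hence ker((I - K)^*) = span{v} = span{(0, 0, 1)}. Therefore (I - K) x = y is solvable iff <y, v> = 0, i.e. iff y_3 = 0. When this holds, K y = u (v·y) = 0, so (I - K) y = y and x = y is a particular solution; the full solution set is the line x = y + c·u = y + c·(1, 1, 1), c ∈ C.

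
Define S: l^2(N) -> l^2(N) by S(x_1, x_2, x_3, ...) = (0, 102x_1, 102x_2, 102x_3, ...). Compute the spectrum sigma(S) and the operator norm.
sigma(S) = closed disk {z in C : |z| ≤ 102}; ||S|| = 102

Note S = 102·U where U is the unit right shift (U x)_k = x_{k-1} (with x_0 := 0); so ||S|| = 102||U|| and sigma(S) = 102·sigma(U). ||S x||^2 = sum_{k≥1} |102x_k|^2 = 10404||x||^2, so ||S|| = 102 and sigma(S) ⊂ {|z| ≤ 102}. For any |lambda| < 102, the equation (S - lambda I) x = 0 forces x_1 = 0, then 102x_k = lambda x_{k+1} ⇒ x = 0, so S has no eigenvalues. But (S - lambda I) is not surjective for |lambda| < 102: solving (S - lambda I) x = e_1 would require x_n proportional to (lambda/102)^(-n), which is not in l^2. So every |lambda| < 102 lies in the residual spectrum. The boundary |lambda| = 102 is in the approximate point spectrum (the spectrum is closed). Hence sigma(S) is the closed disk of radius 102.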